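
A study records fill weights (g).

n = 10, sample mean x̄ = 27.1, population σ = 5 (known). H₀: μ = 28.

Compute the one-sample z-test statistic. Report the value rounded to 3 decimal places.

SE = σ/√n = 5/√10 = 1.5811
z = (x̄−μ₀)/SE = (27.1−28)/1.5811 = -0.5692

test statistic = -0.569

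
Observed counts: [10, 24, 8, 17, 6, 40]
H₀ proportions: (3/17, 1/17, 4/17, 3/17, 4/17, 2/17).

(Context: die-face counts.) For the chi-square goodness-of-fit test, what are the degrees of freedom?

degrees of freedom = 5

df = k − 1 = 6 − 1 = 5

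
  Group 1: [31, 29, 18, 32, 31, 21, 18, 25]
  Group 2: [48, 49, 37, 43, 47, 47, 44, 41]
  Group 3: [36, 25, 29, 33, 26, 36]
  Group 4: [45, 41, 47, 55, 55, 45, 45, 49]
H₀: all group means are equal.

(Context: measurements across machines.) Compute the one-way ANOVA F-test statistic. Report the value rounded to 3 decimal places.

test statistic = 34.590

Group means [25.62, 44.50, 30.83, 47.75], grand mean 37.600
SSB = Σnᵢ(x̄ᵢ−x̄)² = 2626.992; SSW = ΣΣ(x−x̄ᵢ)² = 658.208
MSB = 2626.992/3 = 875.6639; MSW = 658.208/26 = 25.3157
F = MSB/MSW = 34.5897
df = (3, 26)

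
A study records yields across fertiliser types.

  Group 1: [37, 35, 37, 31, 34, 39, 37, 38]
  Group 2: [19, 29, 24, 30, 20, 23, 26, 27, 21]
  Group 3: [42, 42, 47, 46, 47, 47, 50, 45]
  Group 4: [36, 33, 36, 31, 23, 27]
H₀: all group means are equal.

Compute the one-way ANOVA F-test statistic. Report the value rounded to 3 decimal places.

test statistic = 51.410

Group means [36.00, 24.33, 45.75, 31.00], grand mean 34.161
SSB = Σnᵢ(x̄ᵢ−x̄)² = 2030.694; SSW = ΣΣ(x−x̄ᵢ)² = 355.500
MSB = 2030.694/3 = 676.8978; MSW = 355.500/27 = 13.1667
F = MSB/MSW = 51.4100
df = (3, 27)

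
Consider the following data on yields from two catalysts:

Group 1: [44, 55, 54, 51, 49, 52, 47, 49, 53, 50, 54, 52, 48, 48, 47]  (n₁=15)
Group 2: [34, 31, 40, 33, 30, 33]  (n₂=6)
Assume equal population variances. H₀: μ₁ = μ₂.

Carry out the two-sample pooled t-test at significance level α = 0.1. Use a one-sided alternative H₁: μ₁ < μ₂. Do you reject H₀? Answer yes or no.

reject H₀: no

x̄₁=50.200, s₁=3.144, n₁=15
x̄₂=33.500, s₂=3.507, n₂=6
s_p² = [14·3.144² + 5·3.507²]/19 = 10.5211
SE = √(s_p²·(1/15+1/6)) = 1.5668
t = (50.200−33.500)/1.5668 = 10.6586
df = 19
p-value (one-sided, H₁ less) = 1.00000
At α=0.1: p ≥ α → fail to reject H₀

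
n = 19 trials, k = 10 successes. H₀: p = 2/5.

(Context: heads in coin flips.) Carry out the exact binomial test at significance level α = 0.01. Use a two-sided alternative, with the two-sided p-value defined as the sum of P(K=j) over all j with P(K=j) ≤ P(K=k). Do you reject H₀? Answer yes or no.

reject H₀: no

Exact binomial: n=19, k=10, p₀=2/5=0.4000
P(X=j) = C(n,j)·p₀^j·(1−p₀)^(n−j); p = Σ P(X=j) over j with P(X=j) ≤ P(X=10)
p-value (two-sided) = 0.34901
At α=0.01: p ≥ α → fail to reject H₀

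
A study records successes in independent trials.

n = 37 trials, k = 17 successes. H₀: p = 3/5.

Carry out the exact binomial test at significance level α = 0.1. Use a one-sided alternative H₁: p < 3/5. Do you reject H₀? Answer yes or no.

Exact binomial: n=37, k=17, p₀=3/5=0.6000
P(X≤17) from Σ C(n,i)·p₀^i·(1−p₀)^(n−i)
p-value (one-sided, H₁ less) = 0.05864
At α=0.1: p < α → reject H₀

reject H₀: yes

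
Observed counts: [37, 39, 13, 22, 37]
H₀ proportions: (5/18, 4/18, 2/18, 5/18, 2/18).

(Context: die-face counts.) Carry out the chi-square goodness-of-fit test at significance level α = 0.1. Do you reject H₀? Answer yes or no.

reject H₀: yes

n = 148; E_i = n·p_i = [41.11, 32.89, 16.44, 41.11, 16.44]
χ² = (37−41.11)²/41.11 + (39−32.89)²/32.89 + (13−16.44)²/16.44 + (22−41.11)²/41.11 + (37−16.44)²/16.44 = 36.8466
df = 4
p-value (upper-tail) = 0.00000
At α=0.1: p < α → reject H₀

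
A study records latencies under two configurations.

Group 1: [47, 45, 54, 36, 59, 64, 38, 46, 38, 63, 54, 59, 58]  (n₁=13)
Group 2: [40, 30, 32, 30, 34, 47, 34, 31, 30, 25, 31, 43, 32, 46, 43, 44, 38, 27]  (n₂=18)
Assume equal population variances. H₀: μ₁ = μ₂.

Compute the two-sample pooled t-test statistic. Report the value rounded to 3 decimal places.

x̄₁=50.846, s₁=9.780, n₁=13
x̄₂=35.389, s₂=6.844, n₂=18
s_p² = [12·9.780² + 17·6.844²]/29 = 67.0335
SE = √(s_p²·(1/13+1/18)) = 2.9800
t = (50.846−35.389)/2.9800 = 5.1870
df = 29

test statistic = 5.187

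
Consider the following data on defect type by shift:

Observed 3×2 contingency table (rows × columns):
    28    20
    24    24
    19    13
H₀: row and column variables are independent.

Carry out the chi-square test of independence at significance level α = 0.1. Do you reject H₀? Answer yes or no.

Row totals [48, 48, 32], col totals [71, 57], n=128
χ² = (28−26.62)²/26.62 + (20−21.38)²/21.38 + (24−26.62)²/26.62 + (24−21.38)²/21.38 + (19−17.75)²/17.75 + (13−14.25)²/14.25 = 0.9383
df = 2
p-value (upper-tail) = 0.62553
At α=0.1: p ≥ α → fail to reject H₀

reject H₀: no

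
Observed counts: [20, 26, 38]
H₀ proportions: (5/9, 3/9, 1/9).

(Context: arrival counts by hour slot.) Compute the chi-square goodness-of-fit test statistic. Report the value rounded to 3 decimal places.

test statistic = 103.429

n = 84; E_i = n·p_i = [46.67, 28.00, 9.33]
χ² = (20−46.67)²/46.67 + (26−28.00)²/28.00 + (38−9.33)²/9.33 = 103.4286
df = 2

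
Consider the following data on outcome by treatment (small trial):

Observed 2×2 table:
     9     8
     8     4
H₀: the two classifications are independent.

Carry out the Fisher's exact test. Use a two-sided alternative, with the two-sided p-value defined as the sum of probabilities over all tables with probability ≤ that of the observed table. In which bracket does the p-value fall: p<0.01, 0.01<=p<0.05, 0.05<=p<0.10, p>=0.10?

p-value bracket: p>=0.10

Margins: r₁=17, r₂=12, c₁=17, c₂=12, n=29
p_obs = C(17,9)·C(12,8)/C(29,17); sum pmf over tables with pmf ≤ p_obs
p-value (two-sided) = 0.70320
→ bracket: p>=0.10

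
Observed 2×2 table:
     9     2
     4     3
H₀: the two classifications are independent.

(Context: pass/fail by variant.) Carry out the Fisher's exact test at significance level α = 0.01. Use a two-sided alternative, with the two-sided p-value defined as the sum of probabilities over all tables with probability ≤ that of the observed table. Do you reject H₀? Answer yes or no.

Margins: r₁=11, r₂=7, c₁=13, c₂=5, n=18
p_obs = C(11,9)·C(7,4)/C(18,13); sum pmf over tables with pmf ≤ p_obs
p-value (two-sided) = 0.32598
At α=0.01: p ≥ α → fail to reject H₀

reject H₀: no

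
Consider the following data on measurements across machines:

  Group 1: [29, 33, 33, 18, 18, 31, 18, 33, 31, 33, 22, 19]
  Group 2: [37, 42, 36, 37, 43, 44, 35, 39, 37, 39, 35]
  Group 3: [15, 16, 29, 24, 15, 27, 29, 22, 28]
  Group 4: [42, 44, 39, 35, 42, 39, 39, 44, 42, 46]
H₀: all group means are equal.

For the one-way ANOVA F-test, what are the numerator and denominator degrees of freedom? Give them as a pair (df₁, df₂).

k = 4 groups, N = 42 total
df = (k−1, N−k) = (4−1, 42−4) = (3, 38)

degrees of freedom = [3, 38]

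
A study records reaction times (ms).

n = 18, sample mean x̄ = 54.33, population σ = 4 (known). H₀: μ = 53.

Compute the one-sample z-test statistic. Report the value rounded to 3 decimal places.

test statistic = 1.411

SE = σ/√n = 4/√18 = 0.9428
z = (x̄−μ₀)/SE = (54.33−53)/0.9428 = 1.4107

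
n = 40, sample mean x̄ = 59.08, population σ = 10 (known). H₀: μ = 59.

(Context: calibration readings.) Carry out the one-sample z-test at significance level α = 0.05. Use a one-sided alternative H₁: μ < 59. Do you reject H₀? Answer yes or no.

SE = σ/√n = 10/√40 = 1.5811
z = (x̄−μ₀)/SE = (59.08−59)/1.5811 = 0.0506
p-value (one-sided, H₁ less) = 0.52018
At α=0.05: p ≥ α → fail to reject H₀

reject H₀: no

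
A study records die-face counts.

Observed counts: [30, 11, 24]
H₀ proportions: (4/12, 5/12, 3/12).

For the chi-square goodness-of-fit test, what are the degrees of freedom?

df = k − 1 = 3 − 1 = 2

degrees of freedom = 2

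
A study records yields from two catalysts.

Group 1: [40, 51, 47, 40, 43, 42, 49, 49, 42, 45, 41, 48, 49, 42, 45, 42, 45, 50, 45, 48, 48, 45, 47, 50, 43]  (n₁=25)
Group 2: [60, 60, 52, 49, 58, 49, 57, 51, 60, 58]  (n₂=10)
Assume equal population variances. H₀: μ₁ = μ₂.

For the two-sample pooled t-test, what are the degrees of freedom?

degrees of freedom = 33

df = n₁ + n₂ − 2 = 25 + 10 − 2 = 33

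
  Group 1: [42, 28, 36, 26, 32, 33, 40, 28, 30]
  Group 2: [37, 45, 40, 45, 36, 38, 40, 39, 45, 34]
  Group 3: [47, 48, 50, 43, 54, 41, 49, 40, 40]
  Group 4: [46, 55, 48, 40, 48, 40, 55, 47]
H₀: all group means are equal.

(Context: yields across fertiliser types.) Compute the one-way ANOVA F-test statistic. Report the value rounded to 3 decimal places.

Group means [32.78, 39.90, 45.78, 47.38], grand mean 41.250
SSB = Σnᵢ(x̄ᵢ−x̄)² = 1148.864; SSW = ΣΣ(x−x̄ᵢ)² = 815.886
MSB = 1148.864/3 = 382.9546; MSW = 815.886/32 = 25.4964
F = MSB/MSW = 15.0199
df = (3, 32)

test statistic = 15.020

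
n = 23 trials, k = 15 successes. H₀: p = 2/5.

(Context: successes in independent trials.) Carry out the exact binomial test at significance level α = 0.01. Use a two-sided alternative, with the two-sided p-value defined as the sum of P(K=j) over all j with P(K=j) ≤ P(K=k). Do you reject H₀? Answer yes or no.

reject H₀: no

Exact binomial: n=23, k=15, p₀=2/5=0.4000
P(X=j) = C(n,j)·p₀^j·(1−p₀)^(n−j); p = Σ P(X=j) over j with P(X=j) ≤ P(X=15)
p-value (two-sided) = 0.01798
At α=0.01: p ≥ α → fail to reject H₀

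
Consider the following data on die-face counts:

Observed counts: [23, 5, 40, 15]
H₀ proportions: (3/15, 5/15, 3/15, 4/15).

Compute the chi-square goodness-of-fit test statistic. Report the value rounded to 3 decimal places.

n = 83; E_i = n·p_i = [16.60, 27.67, 16.60, 22.13]
χ² = (23−16.60)²/16.60 + (5−27.67)²/27.67 + (40−16.60)²/16.60 + (15−22.13)²/22.13 = 56.3223
df = 3

test statistic = 56.322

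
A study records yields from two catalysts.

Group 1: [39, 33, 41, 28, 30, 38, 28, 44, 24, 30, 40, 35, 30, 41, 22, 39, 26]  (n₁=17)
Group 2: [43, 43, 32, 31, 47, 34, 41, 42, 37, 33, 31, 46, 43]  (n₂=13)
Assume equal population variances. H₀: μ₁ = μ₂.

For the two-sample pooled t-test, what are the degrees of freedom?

df = n₁ + n₂ − 2 = 17 + 13 − 2 = 28

degrees of freedom = 28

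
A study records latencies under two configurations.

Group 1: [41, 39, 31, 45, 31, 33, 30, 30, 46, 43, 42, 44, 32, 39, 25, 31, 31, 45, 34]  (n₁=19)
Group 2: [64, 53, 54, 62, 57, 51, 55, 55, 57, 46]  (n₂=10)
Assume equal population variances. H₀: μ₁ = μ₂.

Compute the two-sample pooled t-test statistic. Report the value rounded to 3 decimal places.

test statistic = -7.939

x̄₁=36.421, s₁=6.552, n₁=19
x̄₂=55.400, s₂=5.147, n₂=10
s_p² = [18·6.552² + 9·5.147²]/27 = 37.4456
SE = √(s_p²·(1/19+1/10)) = 2.3907
t = (36.421−55.400)/2.3907 = -7.9387
df = 27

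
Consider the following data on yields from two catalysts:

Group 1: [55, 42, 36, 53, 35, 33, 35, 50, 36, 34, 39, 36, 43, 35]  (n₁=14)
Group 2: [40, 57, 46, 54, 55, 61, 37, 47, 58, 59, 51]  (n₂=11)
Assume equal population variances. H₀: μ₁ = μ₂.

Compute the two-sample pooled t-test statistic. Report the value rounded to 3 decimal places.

x̄₁=40.143, s₁=7.420, n₁=14
x̄₂=51.364, s₂=7.941, n₂=11
s_p² = [13·7.420² + 10·7.941²]/23 = 58.5330
SE = √(s_p²·(1/14+1/11)) = 3.0826
t = (40.143−51.364)/3.0826 = -3.6401
df = 23

test statistic = -3.640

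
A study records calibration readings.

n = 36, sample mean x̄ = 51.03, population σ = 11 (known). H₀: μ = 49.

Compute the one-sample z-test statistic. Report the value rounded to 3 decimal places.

SE = σ/√n = 11/√36 = 1.8333
z = (x̄−μ₀)/SE = (51.03−49)/1.8333 = 1.1073

test statistic = 1.107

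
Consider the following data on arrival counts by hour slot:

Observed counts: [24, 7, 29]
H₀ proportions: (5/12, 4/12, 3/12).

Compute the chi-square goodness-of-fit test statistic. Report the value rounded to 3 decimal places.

test statistic = 21.557

n = 60; E_i = n·p_i = [25.00, 20.00, 15.00]
χ² = (24−25.00)²/25.00 + (7−20.00)²/20.00 + (29−15.00)²/15.00 = 21.5567
df = 2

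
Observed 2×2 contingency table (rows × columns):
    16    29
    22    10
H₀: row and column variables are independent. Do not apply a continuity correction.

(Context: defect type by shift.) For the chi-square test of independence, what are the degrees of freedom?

degrees of freedom = 1

df = (r−1)(c−1) = (2−1)·(2−1) = 1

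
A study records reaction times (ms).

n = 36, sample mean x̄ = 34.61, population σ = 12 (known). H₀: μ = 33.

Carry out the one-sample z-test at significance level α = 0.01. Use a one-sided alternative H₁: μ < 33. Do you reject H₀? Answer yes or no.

SE = σ/√n = 12/√36 = 2.0000
z = (x̄−μ₀)/SE = (34.61−33)/2.0000 = 0.8050
p-value (one-sided, H₁ less) = 0.78959
At α=0.01: p ≥ α → fail to reject H₀

reject H₀: no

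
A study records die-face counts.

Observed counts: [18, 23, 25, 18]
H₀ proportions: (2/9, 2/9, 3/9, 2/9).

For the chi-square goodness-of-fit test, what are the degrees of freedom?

df = k − 1 = 4 − 1 = 3

degrees of freedom = 3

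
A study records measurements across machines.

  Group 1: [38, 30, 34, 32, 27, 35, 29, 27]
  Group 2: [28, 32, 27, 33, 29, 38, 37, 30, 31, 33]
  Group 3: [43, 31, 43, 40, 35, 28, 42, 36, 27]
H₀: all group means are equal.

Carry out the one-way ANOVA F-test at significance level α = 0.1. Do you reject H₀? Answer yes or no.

reject H₀: yes

Group means [31.50, 31.80, 36.11], grand mean 33.148
SSB = Σnᵢ(x̄ᵢ−x̄)² = 118.919; SSW = ΣΣ(x−x̄ᵢ)² = 548.489
MSB = 118.919/2 = 59.4593; MSW = 548.489/24 = 22.8537
F = MSB/MSW = 2.6017
df = (2, 24)
p-value (upper-tail) = 0.09491
At α=0.1: p < α → reject H₀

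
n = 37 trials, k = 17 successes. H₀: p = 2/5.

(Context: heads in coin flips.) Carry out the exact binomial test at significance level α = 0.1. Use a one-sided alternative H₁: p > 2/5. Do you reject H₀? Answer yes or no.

Exact binomial: n=37, k=17, p₀=2/5=0.4000
P(X≥17) from Σ C(n,i)·p₀^i·(1−p₀)^(n−i)
p-value (one-sided, H₁ greater) = 0.28189
At α=0.1: p ≥ α → fail to reject H₀

reject H₀: no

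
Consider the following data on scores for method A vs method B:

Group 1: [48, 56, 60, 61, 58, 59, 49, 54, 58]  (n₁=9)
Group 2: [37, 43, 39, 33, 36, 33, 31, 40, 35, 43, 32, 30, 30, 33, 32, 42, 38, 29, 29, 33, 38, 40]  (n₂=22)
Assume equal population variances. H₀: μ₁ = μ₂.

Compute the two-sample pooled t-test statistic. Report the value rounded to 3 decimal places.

x̄₁=55.889, s₁=4.676, n₁=9
x̄₂=35.273, s₂=4.558, n₂=22
s_p² = [8·4.676² + 21·4.558²]/29 = 21.0777
SE = √(s_p²·(1/9+1/22)) = 1.8166
t = (55.889−35.273)/1.8166 = 11.3488
df = 29

test statistic = 11.349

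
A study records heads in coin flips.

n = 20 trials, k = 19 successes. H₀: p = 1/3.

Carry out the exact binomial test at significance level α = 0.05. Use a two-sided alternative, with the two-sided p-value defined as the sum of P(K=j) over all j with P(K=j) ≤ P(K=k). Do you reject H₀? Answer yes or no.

reject H₀: yes

Exact binomial: n=20, k=19, p₀=1/3=0.3333
P(X=j) = C(n,j)·p₀^j·(1−p₀)^(n−j); p = Σ P(X=j) over j with P(X=j) ≤ P(X=19)
p-value (two-sided) = 0.00000
At α=0.05: p < α → reject H₀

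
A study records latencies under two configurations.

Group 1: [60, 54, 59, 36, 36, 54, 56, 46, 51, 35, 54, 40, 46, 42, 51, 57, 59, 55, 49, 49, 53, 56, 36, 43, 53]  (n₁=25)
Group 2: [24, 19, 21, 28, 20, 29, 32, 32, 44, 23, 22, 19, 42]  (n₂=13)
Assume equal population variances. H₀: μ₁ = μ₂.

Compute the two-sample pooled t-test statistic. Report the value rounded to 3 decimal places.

x̄₁=49.200, s₁=7.958, n₁=25
x̄₂=27.308, s₂=8.321, n₂=13
s_p² = [24·7.958² + 12·8.321²]/36 = 65.2991
SE = √(s_p²·(1/25+1/13)) = 2.7631
t = (49.200−27.308)/2.7631 = 7.9230
df = 36

test statistic = 7.923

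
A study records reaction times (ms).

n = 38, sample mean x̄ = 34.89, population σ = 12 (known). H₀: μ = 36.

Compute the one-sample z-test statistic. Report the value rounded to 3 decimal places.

SE = σ/√n = 12/√38 = 1.9467
z = (x̄−μ₀)/SE = (34.89−36)/1.9467 = -0.5702

test statistic = -0.570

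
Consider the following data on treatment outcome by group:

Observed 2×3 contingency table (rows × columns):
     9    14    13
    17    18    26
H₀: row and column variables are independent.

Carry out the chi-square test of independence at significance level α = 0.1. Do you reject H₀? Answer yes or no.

reject H₀: no

Row totals [36, 61], col totals [26, 32, 39], n=97
χ² = (9−9.65)²/9.65 + (14−11.88)²/11.88 + (13−14.47)²/14.47 + (17−16.35)²/16.35 + (18−20.12)²/20.12 + (26−24.53)²/24.53 = 0.9122
df = 2
p-value (upper-tail) = 0.63376
At α=0.1: p ≥ α → fail to reject H₀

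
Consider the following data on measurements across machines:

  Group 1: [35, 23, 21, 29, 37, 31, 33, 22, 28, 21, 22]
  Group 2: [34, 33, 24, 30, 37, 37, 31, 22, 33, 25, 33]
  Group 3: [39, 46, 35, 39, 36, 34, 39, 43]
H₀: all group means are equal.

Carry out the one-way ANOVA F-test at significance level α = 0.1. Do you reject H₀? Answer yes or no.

Group means [27.45, 30.82, 38.88], grand mean 31.733
SSB = Σnᵢ(x̄ᵢ−x̄)² = 618.628; SSW = ΣΣ(x−x̄ᵢ)² = 731.239
MSB = 618.628/2 = 309.3140; MSW = 731.239/27 = 27.0829
F = MSB/MSW = 11.4210
df = (2, 27)
p-value (upper-tail) = 0.00025
At α=0.1: p < α → reject H₀

reject H₀: yes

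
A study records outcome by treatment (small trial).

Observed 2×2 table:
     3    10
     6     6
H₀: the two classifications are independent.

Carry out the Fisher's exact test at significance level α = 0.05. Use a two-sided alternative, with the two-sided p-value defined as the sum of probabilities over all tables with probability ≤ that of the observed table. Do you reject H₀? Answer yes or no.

Margins: r₁=13, r₂=12, c₁=9, c₂=16, n=25
p_obs = C(13,3)·C(12,6)/C(25,9); sum pmf over tables with pmf ≤ p_obs
p-value (two-sided) = 0.22619
At α=0.05: p ≥ α → fail to reject H₀

reject H₀: no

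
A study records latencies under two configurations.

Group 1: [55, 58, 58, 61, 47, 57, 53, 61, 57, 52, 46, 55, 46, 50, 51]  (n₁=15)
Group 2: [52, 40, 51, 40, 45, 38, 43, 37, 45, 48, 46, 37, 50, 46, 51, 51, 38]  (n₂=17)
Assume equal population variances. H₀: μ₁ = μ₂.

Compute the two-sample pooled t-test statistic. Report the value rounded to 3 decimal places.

x̄₁=53.800, s₁=5.046, n₁=15
x̄₂=44.588, s₂=5.421, n₂=17
s_p² = [14·5.046² + 16·5.421²]/30 = 27.5506
SE = √(s_p²·(1/15+1/17)) = 1.8594
t = (53.800−44.588)/1.8594 = 4.9542
df = 30

test statistic = 4.954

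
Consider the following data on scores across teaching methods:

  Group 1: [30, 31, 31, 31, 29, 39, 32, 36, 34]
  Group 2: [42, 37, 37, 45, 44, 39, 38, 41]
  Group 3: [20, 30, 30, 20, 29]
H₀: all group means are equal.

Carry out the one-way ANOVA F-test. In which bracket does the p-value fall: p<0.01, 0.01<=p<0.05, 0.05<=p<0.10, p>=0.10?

p-value bracket: p<0.01

Group means [32.56, 40.38, 25.80], grand mean 33.864
SSB = Σnᵢ(x̄ᵢ−x̄)² = 679.694; SSW = ΣΣ(x−x̄ᵢ)² = 262.897
MSB = 679.694/2 = 339.8468; MSW = 262.897/19 = 13.8367
F = MSB/MSW = 24.5613
df = (2, 19)
p-value (upper-tail) = 0.00001
→ bracket: p<0.01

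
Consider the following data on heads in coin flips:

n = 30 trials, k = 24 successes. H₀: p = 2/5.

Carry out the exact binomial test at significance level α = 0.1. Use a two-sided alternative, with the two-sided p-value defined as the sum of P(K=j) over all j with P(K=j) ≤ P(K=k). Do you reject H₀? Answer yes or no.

reject H₀: yes

Exact binomial: n=30, k=24, p₀=2/5=0.4000
P(X=j) = C(n,j)·p₀^j·(1−p₀)^(n−j); p = Σ P(X=j) over j with P(X=j) ≤ P(X=24)
p-value (two-sided) = 0.00001
At α=0.1: p < α → reject H₀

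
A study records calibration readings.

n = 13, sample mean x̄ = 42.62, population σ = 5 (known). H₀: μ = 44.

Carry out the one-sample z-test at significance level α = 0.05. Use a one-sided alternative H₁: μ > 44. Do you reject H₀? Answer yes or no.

SE = σ/√n = 5/√13 = 1.3868
z = (x̄−μ₀)/SE = (42.62−44)/1.3868 = -0.9951
p-value (one-sided, H₁ greater) = 0.84016
At α=0.05: p ≥ α → fail to reject H₀

reject H₀: no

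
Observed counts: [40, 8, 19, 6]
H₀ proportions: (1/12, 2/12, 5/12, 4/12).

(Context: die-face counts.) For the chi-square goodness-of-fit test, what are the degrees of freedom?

degrees of freedom = 3

df = k − 1 = 4 − 1 = 3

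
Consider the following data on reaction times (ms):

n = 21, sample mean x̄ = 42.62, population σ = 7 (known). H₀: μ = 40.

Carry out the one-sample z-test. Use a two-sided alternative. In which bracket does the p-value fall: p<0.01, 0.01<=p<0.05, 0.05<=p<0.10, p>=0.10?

SE = σ/√n = 7/√21 = 1.5275
z = (x̄−μ₀)/SE = (42.62−40)/1.5275 = 1.7152
p-value (two-sided) = 0.08631
→ bracket: 0.05<=p<0.10

p-value bracket: 0.05<=p<0.10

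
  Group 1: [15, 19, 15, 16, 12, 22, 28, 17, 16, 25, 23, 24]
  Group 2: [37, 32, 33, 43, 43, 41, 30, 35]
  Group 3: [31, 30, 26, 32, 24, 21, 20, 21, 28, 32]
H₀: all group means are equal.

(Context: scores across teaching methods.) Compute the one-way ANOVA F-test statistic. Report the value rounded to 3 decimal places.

test statistic = 30.031

Group means [19.33, 36.75, 26.50], grand mean 26.367
SSB = Σnᵢ(x̄ᵢ−x̄)² = 1456.300; SSW = ΣΣ(x−x̄ᵢ)² = 654.667
MSB = 1456.300/2 = 728.1500; MSW = 654.667/27 = 24.2469
F = MSB/MSW = 30.0306
df = (2, 27)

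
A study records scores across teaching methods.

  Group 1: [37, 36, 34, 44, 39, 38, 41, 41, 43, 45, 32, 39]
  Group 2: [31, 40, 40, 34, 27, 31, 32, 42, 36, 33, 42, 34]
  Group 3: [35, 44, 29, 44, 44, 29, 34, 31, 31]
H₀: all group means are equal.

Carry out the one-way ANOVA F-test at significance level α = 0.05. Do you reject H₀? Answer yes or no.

Group means [39.08, 35.17, 35.67], grand mean 36.727
SSB = Σnᵢ(x̄ᵢ−x̄)² = 105.962; SSW = ΣΣ(x−x̄ᵢ)² = 776.583
MSB = 105.962/2 = 52.9811; MSW = 776.583/30 = 25.8861
F = MSB/MSW = 2.0467
df = (2, 30)
p-value (upper-tail) = 0.14681
At α=0.05: p ≥ α → fail to reject H₀

reject H₀: no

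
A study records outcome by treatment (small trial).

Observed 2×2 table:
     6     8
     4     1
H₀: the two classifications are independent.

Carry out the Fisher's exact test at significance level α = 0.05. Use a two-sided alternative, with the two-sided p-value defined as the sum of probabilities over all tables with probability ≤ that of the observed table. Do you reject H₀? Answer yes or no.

Margins: r₁=14, r₂=5, c₁=10, c₂=9, n=19
p_obs = C(14,6)·C(5,4)/C(19,10); sum pmf over tables with pmf ≤ p_obs
p-value (two-sided) = 0.30341
At α=0.05: p ≥ α → fail to reject H₀

reject H₀: no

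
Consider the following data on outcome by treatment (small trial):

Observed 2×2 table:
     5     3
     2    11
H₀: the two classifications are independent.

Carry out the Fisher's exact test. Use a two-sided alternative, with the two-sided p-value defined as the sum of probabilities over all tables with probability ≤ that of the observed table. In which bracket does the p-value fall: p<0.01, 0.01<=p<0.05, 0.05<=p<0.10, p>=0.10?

p-value bracket: 0.05<=p<0.10

Margins: r₁=8, r₂=13, c₁=7, c₂=14, n=21
p_obs = C(8,5)·C(13,2)/C(21,7); sum pmf over tables with pmf ≤ p_obs
p-value (two-sided) = 0.05552
→ bracket: 0.05<=p<0.10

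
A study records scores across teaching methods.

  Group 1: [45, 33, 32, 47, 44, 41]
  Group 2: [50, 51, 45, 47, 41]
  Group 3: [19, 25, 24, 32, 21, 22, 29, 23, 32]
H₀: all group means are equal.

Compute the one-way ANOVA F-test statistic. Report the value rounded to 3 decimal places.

test statistic = 32.787

Group means [40.33, 46.80, 25.22], grand mean 35.150
SSB = Σnᵢ(x̄ᵢ−x̄)² = 1726.861; SSW = ΣΣ(x−x̄ᵢ)² = 447.689
MSB = 1726.861/2 = 863.4306; MSW = 447.689/17 = 26.3346
F = MSB/MSW = 32.7869
df = (2, 17)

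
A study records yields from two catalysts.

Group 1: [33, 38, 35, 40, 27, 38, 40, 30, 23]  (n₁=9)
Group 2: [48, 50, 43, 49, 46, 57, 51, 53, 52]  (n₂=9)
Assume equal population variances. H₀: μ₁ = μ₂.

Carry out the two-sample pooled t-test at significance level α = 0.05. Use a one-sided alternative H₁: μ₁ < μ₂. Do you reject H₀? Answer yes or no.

x̄₁=33.778, s₁=6.037, n₁=9
x̄₂=49.889, s₂=4.076, n₂=9
s_p² = [8·6.037² + 8·4.076²]/16 = 26.5278
SE = √(s_p²·(1/9+1/9)) = 2.4280
t = (33.778−49.889)/2.4280 = -6.6356
df = 16
p-value (one-sided, H₁ less) = 0.00000
At α=0.05: p < α → reject H₀

reject H₀: yes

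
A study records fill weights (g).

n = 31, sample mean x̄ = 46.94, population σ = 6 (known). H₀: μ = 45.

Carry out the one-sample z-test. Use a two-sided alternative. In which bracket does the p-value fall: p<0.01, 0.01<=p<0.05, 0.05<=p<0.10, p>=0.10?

SE = σ/√n = 6/√31 = 1.0776
z = (x̄−μ₀)/SE = (46.94−45)/1.0776 = 1.8002
p-value (two-sided) = 0.07182
→ bracket: 0.05<=p<0.10

p-value bracket: 0.05<=p<0.10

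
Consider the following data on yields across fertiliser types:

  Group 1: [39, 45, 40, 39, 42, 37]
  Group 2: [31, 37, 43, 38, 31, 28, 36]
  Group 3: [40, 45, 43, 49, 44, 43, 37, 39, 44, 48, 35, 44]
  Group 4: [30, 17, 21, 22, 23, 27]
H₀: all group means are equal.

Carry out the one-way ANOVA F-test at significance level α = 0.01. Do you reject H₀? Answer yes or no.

reject H₀: yes

Group means [40.33, 34.86, 42.58, 23.33], grand mean 36.677
SSB = Σnᵢ(x̄ᵢ−x̄)² = 1590.334; SSW = ΣΣ(x−x̄ᵢ)² = 494.440
MSB = 1590.334/3 = 530.1112; MSW = 494.440/27 = 18.3126
F = MSB/MSW = 28.9479
df = (3, 27)
p-value (upper-tail) = 0.00000
At α=0.01: p < α → reject H₀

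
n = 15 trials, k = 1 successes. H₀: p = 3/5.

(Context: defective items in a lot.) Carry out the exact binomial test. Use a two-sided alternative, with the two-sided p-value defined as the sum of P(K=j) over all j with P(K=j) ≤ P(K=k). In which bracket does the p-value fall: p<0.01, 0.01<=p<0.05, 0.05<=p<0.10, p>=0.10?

p-value bracket: p<0.01

Exact binomial: n=15, k=1, p₀=3/5=0.6000
P(X=j) = C(n,j)·p₀^j·(1−p₀)^(n−j); p = Σ P(X=j) over j with P(X=j) ≤ P(X=1)
p-value (two-sided) = 0.00003
→ bracket: p<0.01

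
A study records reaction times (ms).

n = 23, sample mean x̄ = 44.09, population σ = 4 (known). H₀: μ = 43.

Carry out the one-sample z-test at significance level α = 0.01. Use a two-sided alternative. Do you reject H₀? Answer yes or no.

reject H₀: no

SE = σ/√n = 4/√23 = 0.8341
z = (x̄−μ₀)/SE = (44.09−43)/0.8341 = 1.3069
p-value (two-sided) = 0.19126
At α=0.01: p ≥ α → fail to reject H₀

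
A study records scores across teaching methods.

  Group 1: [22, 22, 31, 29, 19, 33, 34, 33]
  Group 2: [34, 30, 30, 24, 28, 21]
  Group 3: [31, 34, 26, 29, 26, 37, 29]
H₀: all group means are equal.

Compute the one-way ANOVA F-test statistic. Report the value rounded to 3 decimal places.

Group means [27.88, 27.83, 30.29], grand mean 28.667
SSB = Σnᵢ(x̄ᵢ−x̄)² = 27.530; SSW = ΣΣ(x−x̄ᵢ)² = 457.137
MSB = 27.530/2 = 13.7649; MSW = 457.137/18 = 25.3965
F = MSB/MSW = 0.5420
df = (2, 18)

test statistic = 0.542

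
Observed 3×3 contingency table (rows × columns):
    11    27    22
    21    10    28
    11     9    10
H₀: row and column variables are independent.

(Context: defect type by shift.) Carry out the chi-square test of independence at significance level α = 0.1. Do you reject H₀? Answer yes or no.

Row totals [60, 59, 30], col totals [43, 46, 60], n=149
χ² = (11−17.32)²/17.32 + (27−18.52)²/18.52 + (22−24.16)²/24.16 + (21−17.03)²/17.03 + (10−18.21)²/18.21 + (28−23.76)²/23.76 + (11−8.66)²/8.66 + (9−9.26)²/9.26 + (10−12.08)²/12.08 = 12.7642
df = 4
p-value (upper-tail) = 0.01249
At α=0.1: p < α → reject H₀

reject H₀: yes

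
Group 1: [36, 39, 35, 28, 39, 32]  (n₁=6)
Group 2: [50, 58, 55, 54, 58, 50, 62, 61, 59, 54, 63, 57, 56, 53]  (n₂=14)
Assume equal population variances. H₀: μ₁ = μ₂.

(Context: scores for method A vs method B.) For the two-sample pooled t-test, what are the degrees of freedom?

df = n₁ + n₂ − 2 = 6 + 14 − 2 = 18

degrees of freedom = 18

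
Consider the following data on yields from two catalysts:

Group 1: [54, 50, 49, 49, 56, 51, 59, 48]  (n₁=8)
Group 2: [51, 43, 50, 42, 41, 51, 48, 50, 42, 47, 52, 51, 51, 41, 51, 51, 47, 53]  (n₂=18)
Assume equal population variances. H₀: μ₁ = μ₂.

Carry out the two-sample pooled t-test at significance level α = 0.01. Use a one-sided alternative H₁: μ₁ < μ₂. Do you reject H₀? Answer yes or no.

reject H₀: no

x̄₁=52.000, s₁=3.928, n₁=8
x̄₂=47.889, s₂=4.199, n₂=18
s_p² = [7·3.928² + 17·4.199²]/24 = 16.9907
SE = √(s_p²·(1/8+1/18)) = 1.7515
t = (52.000−47.889)/1.7515 = 2.3472
df = 24
p-value (one-sided, H₁ less) = 0.98625
At α=0.01: p ≥ α → fail to reject H₀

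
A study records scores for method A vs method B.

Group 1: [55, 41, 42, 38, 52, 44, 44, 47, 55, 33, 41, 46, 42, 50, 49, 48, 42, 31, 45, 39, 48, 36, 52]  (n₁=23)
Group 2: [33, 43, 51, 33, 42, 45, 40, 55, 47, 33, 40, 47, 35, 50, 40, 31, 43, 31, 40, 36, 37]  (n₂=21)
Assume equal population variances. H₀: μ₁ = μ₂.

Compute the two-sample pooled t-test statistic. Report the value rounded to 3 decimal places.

test statistic = 1.879

x̄₁=44.348, s₁=6.464, n₁=23
x̄₂=40.571, s₂=6.867, n₂=21
s_p² = [22·6.464² + 20·6.867²]/42 = 44.3419
SE = √(s_p²·(1/23+1/21)) = 2.0098
t = (44.348−40.571)/2.0098 = 1.8790
df = 42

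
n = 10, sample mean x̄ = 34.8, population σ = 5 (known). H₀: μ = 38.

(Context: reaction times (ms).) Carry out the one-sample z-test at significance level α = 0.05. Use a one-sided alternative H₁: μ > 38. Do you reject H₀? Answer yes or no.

SE = σ/√n = 5/√10 = 1.5811
z = (x̄−μ₀)/SE = (34.8−38)/1.5811 = -2.0239
p-value (one-sided, H₁ greater) = 0.97851
At α=0.05: p ≥ α → fail to reject H₀

reject H₀: no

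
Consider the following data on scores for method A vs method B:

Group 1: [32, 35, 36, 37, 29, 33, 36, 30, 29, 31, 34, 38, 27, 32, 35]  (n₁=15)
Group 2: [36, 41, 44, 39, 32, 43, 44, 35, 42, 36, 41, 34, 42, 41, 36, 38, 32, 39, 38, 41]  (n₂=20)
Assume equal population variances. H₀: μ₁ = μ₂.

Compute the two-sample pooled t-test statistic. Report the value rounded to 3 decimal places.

test statistic = -4.749

x̄₁=32.933, s₁=3.283, n₁=15
x̄₂=38.700, s₂=3.743, n₂=20
s_p² = [14·3.283² + 19·3.743²]/33 = 12.6404
SE = √(s_p²·(1/15+1/20)) = 1.2144
t = (32.933−38.700)/1.2144 = -4.7487
df = 33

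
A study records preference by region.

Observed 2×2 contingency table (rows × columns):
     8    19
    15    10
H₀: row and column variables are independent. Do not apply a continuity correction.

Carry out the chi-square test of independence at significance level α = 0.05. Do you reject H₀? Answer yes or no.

Row totals [27, 25], col totals [23, 29], n=52
χ² = (8−11.94)²/11.94 + (19−15.06)²/15.06 + (15−11.06)²/11.06 + (10−13.94)²/13.94 = 4.8538
df = 1
p-value (upper-tail) = 0.02759
At α=0.05: p < α → reject H₀

reject H₀: yes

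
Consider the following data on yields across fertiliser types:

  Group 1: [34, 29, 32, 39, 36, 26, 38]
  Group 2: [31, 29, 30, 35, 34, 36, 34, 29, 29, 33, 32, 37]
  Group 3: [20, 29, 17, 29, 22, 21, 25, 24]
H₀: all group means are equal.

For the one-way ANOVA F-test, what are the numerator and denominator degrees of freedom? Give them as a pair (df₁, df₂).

degrees of freedom = [2, 24]

k = 3 groups, N = 27 total
df = (k−1, N−k) = (3−1, 27−3) = (2, 24)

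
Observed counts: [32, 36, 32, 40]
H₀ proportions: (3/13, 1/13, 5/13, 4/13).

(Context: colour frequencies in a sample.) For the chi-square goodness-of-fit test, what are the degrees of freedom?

degrees of freedom = 3

df = k − 1 = 4 − 1 = 3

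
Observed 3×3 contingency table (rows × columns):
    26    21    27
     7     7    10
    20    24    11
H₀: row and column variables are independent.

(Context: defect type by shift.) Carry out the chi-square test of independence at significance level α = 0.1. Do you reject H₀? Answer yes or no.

Row totals [74, 24, 55], col totals [53, 52, 48], n=153
χ² = (26−25.63)²/25.63 + (21−25.15)²/25.15 + (27−23.22)²/23.22 + (7−8.31)²/8.31 + (7−8.16)²/8.16 + (10−7.53)²/7.53 + (20−19.05)²/19.05 + (24−18.69)²/18.69 + (11−17.25)²/17.25 = 6.3107
df = 4
p-value (upper-tail) = 0.17712
At α=0.1: p ≥ α → fail to reject H₀

reject H₀: no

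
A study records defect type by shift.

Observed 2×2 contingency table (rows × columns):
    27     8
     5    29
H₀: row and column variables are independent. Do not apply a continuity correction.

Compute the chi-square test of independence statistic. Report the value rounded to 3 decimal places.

test statistic = 27.035

Row totals [35, 34], col totals [32, 37], n=69
χ² = (27−16.23)²/16.23 + (8−18.77)²/18.77 + (5−15.77)²/15.77 + (29−18.23)²/18.23 = 27.0351
df = 1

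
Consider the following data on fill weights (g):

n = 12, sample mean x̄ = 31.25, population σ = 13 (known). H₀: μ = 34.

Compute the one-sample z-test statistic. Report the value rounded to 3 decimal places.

SE = σ/√n = 13/√12 = 3.7528
z = (x̄−μ₀)/SE = (31.25−34)/3.7528 = -0.7328

test statistic = -0.733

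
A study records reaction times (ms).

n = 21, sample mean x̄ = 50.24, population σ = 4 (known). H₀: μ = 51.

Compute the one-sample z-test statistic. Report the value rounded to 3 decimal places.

test statistic = -0.871

SE = σ/√n = 4/√21 = 0.8729
z = (x̄−μ₀)/SE = (50.24−51)/0.8729 = -0.8707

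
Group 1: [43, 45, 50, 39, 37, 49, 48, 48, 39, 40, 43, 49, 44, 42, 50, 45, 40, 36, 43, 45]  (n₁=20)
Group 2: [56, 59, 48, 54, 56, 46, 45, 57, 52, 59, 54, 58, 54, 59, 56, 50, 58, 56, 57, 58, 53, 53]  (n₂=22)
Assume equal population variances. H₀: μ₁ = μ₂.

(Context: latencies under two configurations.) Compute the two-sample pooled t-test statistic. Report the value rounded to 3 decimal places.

test statistic = -8.205

x̄₁=43.750, s₁=4.339, n₁=20
x̄₂=54.455, s₂=4.114, n₂=22
s_p² = [19·4.339² + 21·4.114²]/40 = 17.8301
SE = √(s_p²·(1/20+1/22)) = 1.3046
t = (43.750−54.455)/1.3046 = -8.2053
df = 40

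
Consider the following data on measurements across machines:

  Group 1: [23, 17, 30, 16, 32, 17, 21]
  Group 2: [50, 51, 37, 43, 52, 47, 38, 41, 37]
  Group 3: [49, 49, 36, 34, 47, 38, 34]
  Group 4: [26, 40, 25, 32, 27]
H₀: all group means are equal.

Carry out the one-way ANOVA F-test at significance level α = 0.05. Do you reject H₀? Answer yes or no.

reject H₀: yes

Group means [22.29, 44.00, 41.00, 30.00], grand mean 35.321
SSB = Σnᵢ(x̄ᵢ−x̄)² = 2234.679; SSW = ΣΣ(x−x̄ᵢ)² = 1003.429
MSB = 2234.679/3 = 744.8929; MSW = 1003.429/24 = 41.8095
F = MSB/MSW = 17.8163
df = (3, 24)
p-value (upper-tail) = 0.00000
At α=0.05: p < α → reject H₀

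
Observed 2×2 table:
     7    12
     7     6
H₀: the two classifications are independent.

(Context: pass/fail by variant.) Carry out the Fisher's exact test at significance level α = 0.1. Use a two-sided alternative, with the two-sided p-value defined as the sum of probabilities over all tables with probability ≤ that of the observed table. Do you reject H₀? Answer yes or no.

Margins: r₁=19, r₂=13, c₁=14, c₂=18, n=32
p_obs = C(19,7)·C(13,7)/C(32,14); sum pmf over tables with pmf ≤ p_obs
p-value (two-sided) = 0.47270
At α=0.1: p ≥ α → fail to reject H₀

reject H₀: no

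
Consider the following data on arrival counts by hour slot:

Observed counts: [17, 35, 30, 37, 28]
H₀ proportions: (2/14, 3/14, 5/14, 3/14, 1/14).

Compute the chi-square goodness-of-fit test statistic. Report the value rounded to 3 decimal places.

test statistic = 40.921

n = 147; E_i = n·p_i = [21.00, 31.50, 52.50, 31.50, 10.50]
χ² = (17−21.00)²/21.00 + (35−31.50)²/31.50 + (30−52.50)²/52.50 + (37−31.50)²/31.50 + (28−10.50)²/10.50 = 40.9206
df = 4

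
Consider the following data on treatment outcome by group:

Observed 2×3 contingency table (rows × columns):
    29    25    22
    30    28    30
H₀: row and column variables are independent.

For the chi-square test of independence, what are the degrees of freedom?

degrees of freedom = 2

df = (r−1)(c−1) = (2−1)·(3−1) = 2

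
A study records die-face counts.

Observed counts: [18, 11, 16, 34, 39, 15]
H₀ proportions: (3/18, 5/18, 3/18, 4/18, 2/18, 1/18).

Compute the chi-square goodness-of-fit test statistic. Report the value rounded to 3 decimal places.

n = 133; E_i = n·p_i = [22.17, 36.94, 22.17, 29.56, 14.78, 7.39]
χ² = (18−22.17)²/22.17 + (11−36.94)²/36.94 + (16−22.17)²/22.17 + (34−29.56)²/29.56 + (39−14.78)²/14.78 + (15−7.39)²/7.39 = 68.9293
df = 5

test statistic = 68.929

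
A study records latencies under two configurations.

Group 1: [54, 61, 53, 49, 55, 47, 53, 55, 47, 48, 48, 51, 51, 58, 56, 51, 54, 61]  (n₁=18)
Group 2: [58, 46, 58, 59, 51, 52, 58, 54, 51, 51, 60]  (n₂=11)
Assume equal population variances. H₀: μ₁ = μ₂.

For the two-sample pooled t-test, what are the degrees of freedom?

degrees of freedom = 27

df = n₁ + n₂ − 2 = 18 + 11 − 2 = 27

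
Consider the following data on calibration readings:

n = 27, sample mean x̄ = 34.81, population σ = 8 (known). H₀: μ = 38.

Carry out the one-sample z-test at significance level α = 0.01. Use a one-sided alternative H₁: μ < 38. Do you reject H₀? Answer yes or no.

reject H₀: no

SE = σ/√n = 8/√27 = 1.5396
z = (x̄−μ₀)/SE = (34.81−38)/1.5396 = -2.0720
p-value (one-sided, H₁ less) = 0.01913
At α=0.01: p ≥ α → fail to reject H₀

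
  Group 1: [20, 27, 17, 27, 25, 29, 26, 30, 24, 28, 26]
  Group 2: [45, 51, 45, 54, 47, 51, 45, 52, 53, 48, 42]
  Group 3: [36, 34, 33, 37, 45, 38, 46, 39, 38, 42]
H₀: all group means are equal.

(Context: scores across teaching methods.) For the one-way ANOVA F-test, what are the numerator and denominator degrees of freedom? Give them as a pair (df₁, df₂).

degrees of freedom = [2, 29]

k = 3 groups, N = 32 total
df = (k−1, N−k) = (3−1, 32−3) = (2, 29)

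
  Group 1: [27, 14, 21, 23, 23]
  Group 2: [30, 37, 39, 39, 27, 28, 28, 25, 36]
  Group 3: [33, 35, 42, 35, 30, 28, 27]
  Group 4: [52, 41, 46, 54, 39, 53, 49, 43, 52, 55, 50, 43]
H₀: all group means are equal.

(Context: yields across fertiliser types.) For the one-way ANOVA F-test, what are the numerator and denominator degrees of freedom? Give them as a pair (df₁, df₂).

degrees of freedom = [3, 29]

k = 4 groups, N = 33 total
df = (k−1, N−k) = (4−1, 33−4) = (3, 29)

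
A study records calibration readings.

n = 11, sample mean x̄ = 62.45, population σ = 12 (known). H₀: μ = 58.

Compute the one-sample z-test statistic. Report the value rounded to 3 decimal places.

test statistic = 1.230

SE = σ/√n = 12/√11 = 3.6181
z = (x̄−μ₀)/SE = (62.45−58)/3.6181 = 1.2299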